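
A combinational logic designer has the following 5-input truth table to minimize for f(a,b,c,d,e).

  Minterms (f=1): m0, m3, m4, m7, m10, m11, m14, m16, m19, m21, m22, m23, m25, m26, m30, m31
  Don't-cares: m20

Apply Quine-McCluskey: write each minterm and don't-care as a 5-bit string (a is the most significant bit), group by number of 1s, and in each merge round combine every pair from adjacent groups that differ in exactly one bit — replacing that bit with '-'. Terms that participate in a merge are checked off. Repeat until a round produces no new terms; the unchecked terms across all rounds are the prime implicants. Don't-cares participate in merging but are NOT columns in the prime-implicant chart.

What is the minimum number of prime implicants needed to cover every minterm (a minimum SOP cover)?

7

[col 0] 00000*, 00011*, 00100*, 00111*, 01010*, 01011*, 01110*, 10000*, 10011*, 10100*, 10101*, 10110*, 10111*, 11001, 11010*, 11110*, 11111*
[col 1] -0000*, -0011*, -0100*, -0111*, -1010*, -1110*, 0-011, 00-00*, 00-11*, 01-10*, 0101-, 1-110*, 1-111*, 10-00*, 10-11*, 101-0*, 101-1*, 1010-*, 1011-*, 11-10*, 1111-*
[col 2] -0-00, -0-11, -1-10, 1-11-, 101--
Prime implicants: -0-00, -0-11, -1-10, 0-011, 0101-, 1-11-, 101--, 11001
PI chart (minterm → PIs covering it):
  0 | -0-00  (sole → essential)
  3 | -0-11,0-011
  4 | -0-00  (sole → essential)
  7 | -0-11  (sole → essential)
  10 | -1-10,0101-
  11 | 0-011,0101-
  14 | -1-10  (sole → essential)
  16 | -0-00  (sole → essential)
  19 | -0-11  (sole → essential)
  21 | 101--  (sole → essential)
  22 | 1-11-,101--
  23 | -0-11,1-11-,101--
  25 | 11001  (sole → essential)
  26 | -1-10  (sole → essential)
  30 | -1-10,1-11-
  31 | 1-11-  (sole → essential)
Essential prime implicants: -0-00, -0-11, -1-10, 1-11-, 101--, 11001
Petrick residual → 0-011
Minimum SOP uses 7 PIs: b'd'e' + b'de + bde' + a'c'de + acd + ab'c + abc'd'e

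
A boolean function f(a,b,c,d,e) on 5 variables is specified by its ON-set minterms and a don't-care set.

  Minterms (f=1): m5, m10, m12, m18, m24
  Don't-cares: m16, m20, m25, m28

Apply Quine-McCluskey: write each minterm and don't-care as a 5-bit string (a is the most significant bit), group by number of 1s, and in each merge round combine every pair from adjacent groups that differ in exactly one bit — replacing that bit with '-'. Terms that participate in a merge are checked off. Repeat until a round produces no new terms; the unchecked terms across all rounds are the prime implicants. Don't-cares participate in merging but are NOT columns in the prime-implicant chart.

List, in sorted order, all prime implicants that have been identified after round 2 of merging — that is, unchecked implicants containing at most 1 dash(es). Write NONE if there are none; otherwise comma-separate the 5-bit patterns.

-1100, 00101, 01010, 100-0, 1100-

Round 0: 00101 01010 01100✓ 10000✓ 10010✓ 10100✓ 11000✓ 11001✓ 11100✓
Round 1: -1100 1-000✓ 1-100✓ 10-00✓ 100-0 11-00✓ 1100-
Round 2: 1--00
PIs = {-1100, 00101, 01010, 1--00, 100-0, 1100-}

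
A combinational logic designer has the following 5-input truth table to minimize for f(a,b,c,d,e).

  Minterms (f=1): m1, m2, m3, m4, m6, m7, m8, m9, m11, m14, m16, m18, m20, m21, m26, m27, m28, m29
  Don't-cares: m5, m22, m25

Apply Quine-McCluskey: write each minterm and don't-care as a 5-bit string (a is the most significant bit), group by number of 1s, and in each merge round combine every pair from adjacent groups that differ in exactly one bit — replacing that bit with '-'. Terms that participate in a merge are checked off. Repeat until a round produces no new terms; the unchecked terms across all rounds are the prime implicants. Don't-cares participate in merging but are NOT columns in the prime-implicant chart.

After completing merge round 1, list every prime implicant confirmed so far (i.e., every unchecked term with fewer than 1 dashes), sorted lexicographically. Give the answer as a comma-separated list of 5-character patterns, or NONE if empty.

NONE

[col 0] 00001*, 00010*, 00011*, 00100*, 00101*, 00110*, 00111*, 01000*, 01001*, 01011*, 01110*, 10000*, 10010*, 10100*, 10101*, 10110*, 11001*, 11010*, 11011*, 11100*, 11101*
[col 1] -0010*, -0100*, -0101*, -0110*, -1001*, -1011*, 0-001*, 0-011*, 0-110, 00-01*, 00-10*, 00-11*, 000-1*, 0001-*, 001-0*, 001-1*, 0010-*, 0011-*, 010-1*, 0100-, 1-010, 1-100*, 1-101*, 10-00*, 10-10*, 100-0*, 101-0*, 1010-*, 11-01, 110-1*, 1101-, 1110-*
[col 2] -0-10, -01-0, -010-, -10-1, 0-0-1, 00--1, 00-1-, 001--, 1-10-, 10--0
Prime implicants: -0-10, -01-0, -010-, -10-1, 0-0-1, 0-110, 00--1, 00-1-, 001--, 0100-, 1-010, 1-10-, 10--0, 11-01, 1101-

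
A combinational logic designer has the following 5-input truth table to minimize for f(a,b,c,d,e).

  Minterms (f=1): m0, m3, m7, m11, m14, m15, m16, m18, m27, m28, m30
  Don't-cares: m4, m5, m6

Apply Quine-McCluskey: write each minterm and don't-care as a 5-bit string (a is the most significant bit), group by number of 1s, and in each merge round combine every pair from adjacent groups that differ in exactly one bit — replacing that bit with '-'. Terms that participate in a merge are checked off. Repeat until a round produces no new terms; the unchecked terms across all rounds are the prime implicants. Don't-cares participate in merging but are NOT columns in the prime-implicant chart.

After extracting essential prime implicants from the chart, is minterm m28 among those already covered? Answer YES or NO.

YES

Round 0: 00000✓ 00011✓ 00100✓ 00101✓ 00110✓ 00111✓ 01011✓ 01110✓ 01111✓ 10000✓ 10010✓ 11011✓ 11100✓ 11110✓
Round 1: -0000 -1011 -1110 0-011✓ 0-110✓ 0-111✓ 00-00 00-11✓ 001-0✓ 001-1✓ 0010-✓ 0011-✓ 01-11✓ 0111-✓ 100-0 111-0
Round 2: 0--11 0-11- 001--
PIs = {-0000, -1011, -1110, 0--11, 0-11-, 00-00, 001--, 100-0, 111-0}
Coverage chart:
  m0: -0000,00-00
  m3: 0--11 ←essential
  m7: 0--11,0-11-,001--
  m11: -1011,0--11
  m14: -1110,0-11-
  m15: 0--11,0-11-
  m16: -0000,100-0
  m18: 100-0 ←essential
  m27: -1011 ←essential
  m28: 111-0 ←essential
  m30: -1110,111-0
Essential: -1011, 0--11, 100-0, 111-0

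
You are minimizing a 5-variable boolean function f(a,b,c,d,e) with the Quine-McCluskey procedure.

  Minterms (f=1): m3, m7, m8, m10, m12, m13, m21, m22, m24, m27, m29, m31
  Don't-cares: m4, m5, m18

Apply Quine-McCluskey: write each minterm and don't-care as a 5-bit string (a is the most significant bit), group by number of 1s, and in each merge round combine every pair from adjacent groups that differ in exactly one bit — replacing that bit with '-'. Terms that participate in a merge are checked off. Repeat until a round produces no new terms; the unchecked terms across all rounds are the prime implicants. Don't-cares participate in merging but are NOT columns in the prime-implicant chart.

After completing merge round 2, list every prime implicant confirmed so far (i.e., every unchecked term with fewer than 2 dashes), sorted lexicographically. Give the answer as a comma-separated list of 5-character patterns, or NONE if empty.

-1000, 00-11, 001-1, 01-00, 010-0, 10-10, 11-11, 111-1

[col 0] 00011*, 00100*, 00101*, 00111*, 01000*, 01010*, 01100*, 01101*, 10010*, 10101*, 10110*, 11000*, 11011*, 11101*, 11111*
[col 1] -0101*, -1000, -1101*, 0-100*, 0-101*, 00-11, 001-1, 0010-*, 01-00, 010-0, 0110-*, 1-101*, 10-10, 11-11, 111-1
[col 2] --101, 0-10-
Prime implicants: --101, -1000, 0-10-, 00-11, 001-1, 01-00, 010-0, 10-10, 11-11, 111-1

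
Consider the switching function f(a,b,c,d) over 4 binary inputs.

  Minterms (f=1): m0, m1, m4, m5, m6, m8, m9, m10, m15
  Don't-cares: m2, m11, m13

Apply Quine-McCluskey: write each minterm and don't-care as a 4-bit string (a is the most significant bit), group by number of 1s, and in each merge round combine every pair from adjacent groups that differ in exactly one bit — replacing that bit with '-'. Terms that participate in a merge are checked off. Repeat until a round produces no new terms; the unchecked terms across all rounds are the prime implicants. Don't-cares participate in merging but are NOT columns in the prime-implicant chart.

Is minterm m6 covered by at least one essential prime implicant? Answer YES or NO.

YES

[col 0] 0000*, 0001*, 0010*, 0100*, 0101*, 0110*, 1000*, 1001*, 1010*, 1011*, 1101*, 1111*
[col 1] -000*, -001*, -010*, -101*, 0-00*, 0-01*, 0-10*, 00-0*, 000-*, 01-0*, 010-*, 1-01*, 1-11*, 10-0*, 10-1*, 100-*, 101-*, 11-1*
[col 2] --01, -0-0, -00-, 0--0, 0-0-, 1--1, 10--
Prime implicants: --01, -0-0, -00-, 0--0, 0-0-, 1--1, 10--
PI chart (minterm → PIs covering it):
  0 | -0-0,-00-,0--0,0-0-
  1 | --01,-00-,0-0-
  4 | 0--0,0-0-
  5 | --01,0-0-
  6 | 0--0  (sole → essential)
  8 | -0-0,-00-,10--
  9 | --01,-00-,1--1,10--
  10 | -0-0,10--
  15 | 1--1  (sole → essential)
Essential prime implicants: 0--0, 1--1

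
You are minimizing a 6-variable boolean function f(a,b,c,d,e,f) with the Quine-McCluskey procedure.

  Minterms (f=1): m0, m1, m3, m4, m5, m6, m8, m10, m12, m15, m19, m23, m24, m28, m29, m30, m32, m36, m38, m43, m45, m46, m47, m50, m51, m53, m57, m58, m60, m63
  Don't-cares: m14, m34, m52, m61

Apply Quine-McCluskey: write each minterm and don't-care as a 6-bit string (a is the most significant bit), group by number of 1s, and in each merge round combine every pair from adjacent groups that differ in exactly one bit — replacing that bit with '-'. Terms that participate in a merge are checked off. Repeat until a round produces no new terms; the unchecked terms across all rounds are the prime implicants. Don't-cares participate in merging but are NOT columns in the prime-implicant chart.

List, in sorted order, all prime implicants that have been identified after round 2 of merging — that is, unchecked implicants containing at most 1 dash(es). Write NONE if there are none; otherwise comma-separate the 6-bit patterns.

Round 0: 000000✓ 000001✓ 000011✓ 000100✓ 000101✓ 000110✓ 001000✓ 001010✓ 001100✓ 001110✓ 001111✓ 010011✓ 010111✓ 011000✓ 011100✓ 011101✓ 011110✓ 100000✓ 100010✓ 100100✓ 100110✓ 101011✓ 101101✓ 101110✓ 101111✓ 110010✓ 110011✓ 110100✓ 110101✓ 111001✓ 111010✓ 111100✓ 111101✓ 111111✓
Round 1: -00000✓ -00100✓ -00110✓ -01110✓ -01111✓ -10011 -11100✓ -11101✓ 0-0011 0-1000✓ 0-1100✓ 0-1110✓ 00-000✓ 00-100✓ 00-110✓ 000-00✓ 000-01✓ 0000-1 00000-✓ 0001-0✓ 00010-✓ 001-00✓ 001-10✓ 0010-0✓ 0011-0✓ 00111-✓ 010-11 011-00✓ 0111-0✓ 01110-✓ 1-0010 1-0100 1-1101✓ 1-1111✓ 10-110✓ 100-00✓ 100-10✓ 1000-0✓ 1001-0✓ 101-11 1011-1✓ 10111-✓ 11-010 11-100✓ 11-101✓ 11001- 11010-✓ 111-01 1111-1✓ 11110-✓
Round 2: -0-110 -00-00 -001-0 -0111- -1110- 0-1-00 0-11-0 00--00 00-1-0 000-0- 001--0 1-11-1 100--0 11-10-
PIs = {-0-110, -00-00, -001-0, -0111-, -10011, -1110-, 0-0011, 0-1-00, 0-11-0, 00--00, 00-1-0, 000-0-, 0000-1, 001--0, 010-11, 1-0010, 1-0100, 1-11-1, 100--0, 101-11, 11-010, 11-10-, 11001-, 111-01}

-10011, 0-0011, 0000-1, 010-11, 1-0010, 1-0100, 101-11, 11-010, 11001-, 111-01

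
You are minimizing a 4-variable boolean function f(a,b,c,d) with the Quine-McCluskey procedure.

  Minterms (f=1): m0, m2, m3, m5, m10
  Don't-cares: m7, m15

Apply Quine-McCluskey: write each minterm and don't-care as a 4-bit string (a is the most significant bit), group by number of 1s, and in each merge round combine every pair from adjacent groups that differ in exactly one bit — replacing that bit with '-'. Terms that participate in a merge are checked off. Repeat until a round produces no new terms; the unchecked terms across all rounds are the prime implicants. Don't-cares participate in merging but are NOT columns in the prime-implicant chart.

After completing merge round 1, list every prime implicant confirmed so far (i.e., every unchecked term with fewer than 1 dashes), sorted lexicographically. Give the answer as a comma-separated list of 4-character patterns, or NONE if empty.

[col 0] 0000*, 0010*, 0011*, 0101*, 0111*, 1010*, 1111*
[col 1] -010, -111, 0-11, 00-0, 001-, 01-1
Prime implicants: -010, -111, 0-11, 00-0, 001-, 01-1

NONE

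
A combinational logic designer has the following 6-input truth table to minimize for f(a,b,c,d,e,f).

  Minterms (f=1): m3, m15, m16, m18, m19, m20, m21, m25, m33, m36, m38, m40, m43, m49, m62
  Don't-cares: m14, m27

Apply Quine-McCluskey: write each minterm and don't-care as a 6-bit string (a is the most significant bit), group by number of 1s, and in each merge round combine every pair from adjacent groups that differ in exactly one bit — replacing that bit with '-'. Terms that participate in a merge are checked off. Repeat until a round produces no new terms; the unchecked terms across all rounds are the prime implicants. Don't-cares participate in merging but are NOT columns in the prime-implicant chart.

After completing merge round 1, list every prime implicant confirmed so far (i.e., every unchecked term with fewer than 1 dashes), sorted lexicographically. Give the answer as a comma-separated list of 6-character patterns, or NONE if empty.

size-2^0 implicants → 000011(✓)  001110(✓)  001111(✓)  010000(✓)  010010(✓)  010011(✓)  010100(✓)  010101(✓)  011001(✓)  011011(✓)  100001(✓)  100100(✓)  100110(✓)  101000  101011  110001(✓)  111110
size-2^1 implicants → 0-0011  00111-  01-011  010-00  0100-0  01001-  01010-  0110-1  1-0001  1001-0
Unchecked terms (primes): 0-0011, 00111-, 01-011, 010-00, 0100-0, 01001-, 01010-, 0110-1, 1-0001, 1001-0, 101000, 101011, 111110

101000, 101011, 111110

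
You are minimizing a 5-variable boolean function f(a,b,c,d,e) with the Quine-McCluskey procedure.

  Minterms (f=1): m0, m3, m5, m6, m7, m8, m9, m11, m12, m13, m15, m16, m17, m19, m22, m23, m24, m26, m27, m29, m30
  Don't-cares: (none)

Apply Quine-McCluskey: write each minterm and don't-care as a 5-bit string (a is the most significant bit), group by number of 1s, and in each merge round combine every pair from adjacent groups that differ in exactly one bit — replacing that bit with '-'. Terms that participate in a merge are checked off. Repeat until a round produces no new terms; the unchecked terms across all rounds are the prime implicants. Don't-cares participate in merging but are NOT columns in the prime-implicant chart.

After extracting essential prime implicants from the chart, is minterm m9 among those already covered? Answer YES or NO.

YES

[col 0] 00000*, 00011*, 00101*, 00110*, 00111*, 01000*, 01001*, 01011*, 01100*, 01101*, 01111*, 10000*, 10001*, 10011*, 10110*, 10111*, 11000*, 11010*, 11011*, 11101*, 11110*
[col 1] -0000*, -0011*, -0110*, -0111*, -1000*, -1011*, -1101, 0-000*, 0-011*, 0-101*, 0-111*, 00-11*, 001-1*, 0011-*, 01-00*, 01-01*, 01-11*, 010-1*, 0100-*, 011-1*, 0110-*, 1-000*, 1-011*, 1-110, 10-11*, 100-1, 1000-, 1011-*, 11-10, 110-0, 1101-
[col 2] --000, --011, -0-11, -011-, 0--11, 0-1-1, 01--1, 01-0-
Prime implicants: --000, --011, -0-11, -011-, -1101, 0--11, 0-1-1, 01--1, 01-0-, 1-110, 100-1, 1000-, 11-10, 110-0, 1101-
PI chart (minterm → PIs covering it):
  0 | --000  (sole → essential)
  3 | --011,-0-11,0--11
  5 | 0-1-1  (sole → essential)
  6 | -011-  (sole → essential)
  7 | -0-11,-011-,0--11,0-1-1
  8 | --000,01-0-
  9 | 01--1,01-0-
  11 | --011,0--11,01--1
  12 | 01-0-  (sole → essential)
  13 | -1101,0-1-1,01--1,01-0-
  15 | 0--11,0-1-1,01--1
  16 | --000,1000-
  17 | 100-1,1000-
  19 | --011,-0-11,100-1
  22 | -011-,1-110
  23 | -0-11,-011-
  24 | --000,110-0
  26 | 11-10,110-0,1101-
  27 | --011,1101-
  29 | -1101  (sole → essential)
  30 | 1-110,11-10
Essential prime implicants: --000, -011-, -1101, 0-1-1, 01-0-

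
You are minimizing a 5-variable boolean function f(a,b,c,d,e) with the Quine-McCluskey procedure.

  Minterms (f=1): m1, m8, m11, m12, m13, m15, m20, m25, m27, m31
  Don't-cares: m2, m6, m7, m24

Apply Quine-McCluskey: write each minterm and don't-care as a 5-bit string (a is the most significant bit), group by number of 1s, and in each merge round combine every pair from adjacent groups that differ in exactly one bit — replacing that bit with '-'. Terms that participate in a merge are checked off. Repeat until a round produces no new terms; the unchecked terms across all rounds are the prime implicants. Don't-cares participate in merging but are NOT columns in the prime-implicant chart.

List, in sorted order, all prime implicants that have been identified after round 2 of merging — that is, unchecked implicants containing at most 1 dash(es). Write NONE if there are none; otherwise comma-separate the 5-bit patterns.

-1000, 0-111, 00-10, 00001, 0011-, 01-00, 011-1, 0110-, 10100, 110-1, 1100-

size-2^0 implicants → 00001  00010(✓)  00110(✓)  00111(✓)  01000(✓)  01011(✓)  01100(✓)  01101(✓)  01111(✓)  10100  11000(✓)  11001(✓)  11011(✓)  11111(✓)
size-2^1 implicants → -1000  -1011(✓)  -1111(✓)  0-111  00-10  0011-  01-00  01-11(✓)  011-1  0110-  11-11(✓)  110-1  1100-
size-2^2 implicants → -1-11
Unchecked terms (primes): -1-11, -1000, 0-111, 00-10, 00001, 0011-, 01-00, 011-1, 0110-, 10100, 110-1, 1100-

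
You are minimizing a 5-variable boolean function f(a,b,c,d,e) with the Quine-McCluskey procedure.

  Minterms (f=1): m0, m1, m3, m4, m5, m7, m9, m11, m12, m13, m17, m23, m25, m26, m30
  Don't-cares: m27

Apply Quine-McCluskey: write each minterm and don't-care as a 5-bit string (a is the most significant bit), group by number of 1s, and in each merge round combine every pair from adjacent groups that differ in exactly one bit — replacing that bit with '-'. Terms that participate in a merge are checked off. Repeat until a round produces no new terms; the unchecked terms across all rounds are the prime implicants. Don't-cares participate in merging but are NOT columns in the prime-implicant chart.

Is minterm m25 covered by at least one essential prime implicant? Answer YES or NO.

YES

size-2^0 implicants → 00000(✓)  00001(✓)  00011(✓)  00100(✓)  00101(✓)  00111(✓)  01001(✓)  01011(✓)  01100(✓)  01101(✓)  10001(✓)  10111(✓)  11001(✓)  11010(✓)  11011(✓)  11110(✓)
size-2^1 implicants → -0001(✓)  -0111  -1001(✓)  -1011(✓)  0-001(✓)  0-011(✓)  0-100(✓)  0-101(✓)  00-00(✓)  00-01(✓)  00-11(✓)  000-1(✓)  0000-(✓)  001-1(✓)  0010-(✓)  01-01(✓)  010-1(✓)  0110-(✓)  1-001(✓)  11-10  110-1(✓)  1101-
size-2^2 implicants → --001  -10-1  0--01  0-0-1  0-10-  00--1  00-0-
Unchecked terms (primes): --001, -0111, -10-1, 0--01, 0-0-1, 0-10-, 00--1, 00-0-, 11-10, 1101-
Minterm coverage:
  m0 ⊆ 00-0- [E]
  m1 ⊆ --001,0--01,0-0-1,00--1,00-0-
  m3 ⊆ 0-0-1,00--1
  m4 ⊆ 0-10-,00-0-
  m5 ⊆ 0--01,0-10-,00--1,00-0-
  m7 ⊆ -0111,00--1
  m9 ⊆ --001,-10-1,0--01,0-0-1
  m11 ⊆ -10-1,0-0-1
  m12 ⊆ 0-10- [E]
  m13 ⊆ 0--01,0-10-
  m17 ⊆ --001 [E]
  m23 ⊆ -0111 [E]
  m25 ⊆ --001,-10-1
  m26 ⊆ 11-10,1101-
  m30 ⊆ 11-10 [E]
E = {--001, -0111, 0-10-, 00-0-, 11-10}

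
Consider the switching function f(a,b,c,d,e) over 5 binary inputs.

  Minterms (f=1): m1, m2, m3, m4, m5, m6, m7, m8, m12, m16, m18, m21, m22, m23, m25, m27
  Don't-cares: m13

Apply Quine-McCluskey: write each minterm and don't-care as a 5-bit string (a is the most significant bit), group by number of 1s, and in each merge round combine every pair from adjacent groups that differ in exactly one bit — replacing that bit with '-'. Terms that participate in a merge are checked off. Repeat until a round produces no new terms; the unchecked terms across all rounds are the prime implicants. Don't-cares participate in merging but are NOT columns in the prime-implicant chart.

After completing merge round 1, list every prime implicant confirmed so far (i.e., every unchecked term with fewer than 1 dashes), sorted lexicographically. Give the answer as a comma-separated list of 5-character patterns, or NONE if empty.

NONE

[col 0] 00001*, 00010*, 00011*, 00100*, 00101*, 00110*, 00111*, 01000*, 01100*, 01101*, 10000*, 10010*, 10101*, 10110*, 10111*, 11001*, 11011*
[col 1] -0010*, -0101*, -0110*, -0111*, 0-100*, 0-101*, 00-01*, 00-10*, 00-11*, 000-1*, 0001-*, 001-0*, 001-1*, 0010-*, 0011-*, 01-00, 0110-*, 10-10*, 100-0, 101-1*, 1011-*, 110-1
[col 2] -0-10, -01-1, -011-, 0-10-, 00--1, 00-1-, 001--
Prime implicants: -0-10, -01-1, -011-, 0-10-, 00--1, 00-1-, 001--, 01-00, 100-0, 110-1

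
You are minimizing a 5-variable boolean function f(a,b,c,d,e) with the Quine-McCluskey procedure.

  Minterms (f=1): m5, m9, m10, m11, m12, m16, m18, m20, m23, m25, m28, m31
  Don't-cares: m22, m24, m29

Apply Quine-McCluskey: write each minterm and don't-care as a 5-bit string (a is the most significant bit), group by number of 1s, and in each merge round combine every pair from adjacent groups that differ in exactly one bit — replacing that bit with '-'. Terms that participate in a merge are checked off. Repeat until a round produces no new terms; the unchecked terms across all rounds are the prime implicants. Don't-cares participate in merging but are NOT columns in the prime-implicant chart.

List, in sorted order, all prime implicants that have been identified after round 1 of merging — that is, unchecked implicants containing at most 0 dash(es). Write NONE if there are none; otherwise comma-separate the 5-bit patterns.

[col 0] 00101, 01001*, 01010*, 01011*, 01100*, 10000*, 10010*, 10100*, 10110*, 10111*, 11000*, 11001*, 11100*, 11101*, 11111*
[col 1] -1001, -1100, 010-1, 0101-, 1-000*, 1-100*, 1-111, 10-00*, 10-10*, 100-0*, 101-0*, 1011-, 11-00*, 11-01*, 1100-*, 111-1, 1110-*
[col 2] 1--00, 10--0, 11-0-
Prime implicants: -1001, -1100, 00101, 010-1, 0101-, 1--00, 1-111, 10--0, 1011-, 11-0-, 111-1

00101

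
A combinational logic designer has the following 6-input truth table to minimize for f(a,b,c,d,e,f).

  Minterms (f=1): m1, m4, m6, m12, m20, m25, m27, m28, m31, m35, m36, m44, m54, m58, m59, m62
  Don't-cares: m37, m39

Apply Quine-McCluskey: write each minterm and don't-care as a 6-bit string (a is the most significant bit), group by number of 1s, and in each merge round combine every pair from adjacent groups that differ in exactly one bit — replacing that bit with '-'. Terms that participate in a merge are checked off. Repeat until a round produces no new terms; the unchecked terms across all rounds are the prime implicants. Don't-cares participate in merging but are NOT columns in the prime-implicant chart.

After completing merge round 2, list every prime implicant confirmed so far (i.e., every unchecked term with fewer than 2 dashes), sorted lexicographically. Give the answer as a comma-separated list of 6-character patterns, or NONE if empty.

[col 0] 000001, 000100*, 000110*, 001100*, 010100*, 011001*, 011011*, 011100*, 011111*, 100011*, 100100*, 100101*, 100111*, 101100*, 110110*, 111010*, 111011*, 111110*
[col 1] -00100*, -01100*, -11011, 0-0100*, 0-1100*, 00-100*, 0001-0, 01-100*, 011-11, 0110-1, 10-100*, 100-11, 1001-1, 10010-, 11-110, 111-10, 11101-
[col 2] -0-100, 0--100
Prime implicants: -0-100, -11011, 0--100, 000001, 0001-0, 011-11, 0110-1, 100-11, 1001-1, 10010-, 11-110, 111-10, 11101-

-11011, 000001, 0001-0, 011-11, 0110-1, 100-11, 1001-1, 10010-, 11-110, 111-10, 11101-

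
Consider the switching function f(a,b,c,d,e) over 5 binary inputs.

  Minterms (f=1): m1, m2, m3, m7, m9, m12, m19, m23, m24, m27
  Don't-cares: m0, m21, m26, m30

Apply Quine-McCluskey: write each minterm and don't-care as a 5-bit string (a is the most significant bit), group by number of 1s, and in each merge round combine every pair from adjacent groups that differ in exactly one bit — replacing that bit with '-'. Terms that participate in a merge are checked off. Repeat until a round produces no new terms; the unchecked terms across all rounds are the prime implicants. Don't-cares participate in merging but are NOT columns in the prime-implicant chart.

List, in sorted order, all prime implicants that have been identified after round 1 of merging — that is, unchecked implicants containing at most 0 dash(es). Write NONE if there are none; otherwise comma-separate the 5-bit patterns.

Round 0: 00000✓ 00001✓ 00010✓ 00011✓ 00111✓ 01001✓ 01100 10011✓ 10101✓ 10111✓ 11000✓ 11010✓ 11011✓ 11110✓
Round 1: -0011✓ -0111✓ 0-001 00-11✓ 000-0✓ 000-1✓ 0000-✓ 0001-✓ 1-011 10-11✓ 101-1 11-10 110-0 1101-
Round 2: -0-11 000--
PIs = {-0-11, 0-001, 000--, 01100, 1-011, 101-1, 11-10, 110-0, 1101-}

01100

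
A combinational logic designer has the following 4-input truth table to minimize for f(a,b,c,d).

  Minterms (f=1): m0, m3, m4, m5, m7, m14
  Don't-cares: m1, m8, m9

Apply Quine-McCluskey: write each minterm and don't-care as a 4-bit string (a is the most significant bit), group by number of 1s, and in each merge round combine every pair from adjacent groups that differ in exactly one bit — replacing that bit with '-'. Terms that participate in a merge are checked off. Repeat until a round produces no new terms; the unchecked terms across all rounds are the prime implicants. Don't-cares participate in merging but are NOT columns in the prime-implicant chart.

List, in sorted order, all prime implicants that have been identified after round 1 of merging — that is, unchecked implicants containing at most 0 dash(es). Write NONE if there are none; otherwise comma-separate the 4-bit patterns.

Round 0: 0000✓ 0001✓ 0011✓ 0100✓ 0101✓ 0111✓ 1000✓ 1001✓ 1110
Round 1: -000✓ -001✓ 0-00✓ 0-01✓ 0-11✓ 00-1✓ 000-✓ 01-1✓ 010-✓ 100-✓
Round 2: -00- 0--1 0-0-
PIs = {-00-, 0--1, 0-0-, 1110}

1110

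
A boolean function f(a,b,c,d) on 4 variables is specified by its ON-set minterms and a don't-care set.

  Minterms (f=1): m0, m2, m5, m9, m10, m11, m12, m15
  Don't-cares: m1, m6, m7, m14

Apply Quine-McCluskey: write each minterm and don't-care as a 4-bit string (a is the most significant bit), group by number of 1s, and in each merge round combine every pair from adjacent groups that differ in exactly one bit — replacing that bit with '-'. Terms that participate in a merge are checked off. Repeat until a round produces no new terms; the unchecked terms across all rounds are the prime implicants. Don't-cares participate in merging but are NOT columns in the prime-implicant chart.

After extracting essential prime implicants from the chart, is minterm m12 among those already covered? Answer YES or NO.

YES

size-2^0 implicants → 0000(✓)  0001(✓)  0010(✓)  0101(✓)  0110(✓)  0111(✓)  1001(✓)  1010(✓)  1011(✓)  1100(✓)  1110(✓)  1111(✓)
size-2^1 implicants → -001  -010(✓)  -110(✓)  -111(✓)  0-01  0-10(✓)  00-0  000-  01-1  011-(✓)  1-10(✓)  1-11(✓)  10-1  101-(✓)  11-0  111-(✓)
size-2^2 implicants → --10  -11-  1-1-
Unchecked terms (primes): --10, -001, -11-, 0-01, 00-0, 000-, 01-1, 1-1-, 10-1, 11-0
Minterm coverage:
  m0 ⊆ 00-0,000-
  m2 ⊆ --10,00-0
  m5 ⊆ 0-01,01-1
  m9 ⊆ -001,10-1
  m10 ⊆ --10,1-1-
  m11 ⊆ 1-1-,10-1
  m12 ⊆ 11-0 [E]
  m15 ⊆ -11-,1-1-
E = {11-0}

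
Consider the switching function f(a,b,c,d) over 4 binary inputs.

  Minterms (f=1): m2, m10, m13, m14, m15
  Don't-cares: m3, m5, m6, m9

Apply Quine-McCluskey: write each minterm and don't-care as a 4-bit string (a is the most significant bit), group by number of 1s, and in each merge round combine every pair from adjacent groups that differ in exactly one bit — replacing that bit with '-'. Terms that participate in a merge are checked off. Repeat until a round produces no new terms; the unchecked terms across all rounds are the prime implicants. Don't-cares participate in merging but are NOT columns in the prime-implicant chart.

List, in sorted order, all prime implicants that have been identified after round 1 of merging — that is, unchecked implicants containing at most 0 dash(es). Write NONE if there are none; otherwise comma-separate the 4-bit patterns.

Round 0: 0010✓ 0011✓ 0101✓ 0110✓ 1001✓ 1010✓ 1101✓ 1110✓ 1111✓
Round 1: -010✓ -101 -110✓ 0-10✓ 001- 1-01 1-10✓ 11-1 111-
Round 2: --10
PIs = {--10, -101, 001-, 1-01, 11-1, 111-}

NONE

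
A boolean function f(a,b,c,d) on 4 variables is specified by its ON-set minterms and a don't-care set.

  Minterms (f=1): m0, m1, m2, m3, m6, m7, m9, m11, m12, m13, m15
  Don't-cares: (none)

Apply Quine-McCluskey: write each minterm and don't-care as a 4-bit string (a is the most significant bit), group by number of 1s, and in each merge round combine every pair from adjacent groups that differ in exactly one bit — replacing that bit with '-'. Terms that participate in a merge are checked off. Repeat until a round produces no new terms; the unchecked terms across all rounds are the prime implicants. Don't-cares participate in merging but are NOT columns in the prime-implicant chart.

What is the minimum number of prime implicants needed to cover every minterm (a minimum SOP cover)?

4

Round 0: 0000✓ 0001✓ 0010✓ 0011✓ 0110✓ 0111✓ 1001✓ 1011✓ 1100✓ 1101✓ 1111✓
Round 1: -001✓ -011✓ -111✓ 0-10✓ 0-11✓ 00-0✓ 00-1✓ 000-✓ 001-✓ 011-✓ 1-01✓ 1-11✓ 10-1✓ 11-1✓ 110-
Round 2: --11 -0-1 0-1- 00-- 1--1
PIs = {--11, -0-1, 0-1-, 00--, 1--1, 110-}
Coverage chart:
  m0: 00-- ←essential
  m1: -0-1,00--
  m2: 0-1-,00--
  m3: --11,-0-1,0-1-,00--
  m6: 0-1- ←essential
  m7: --11,0-1-
  m9: -0-1,1--1
  m11: --11,-0-1,1--1
  m12: 110- ←essential
  m13: 1--1,110-
  m15: --11,1--1
Essential: 0-1-, 00--, 110-
Petrick residual → 1--1
Min cover (4 terms): a'c + a'b' + ad + abc'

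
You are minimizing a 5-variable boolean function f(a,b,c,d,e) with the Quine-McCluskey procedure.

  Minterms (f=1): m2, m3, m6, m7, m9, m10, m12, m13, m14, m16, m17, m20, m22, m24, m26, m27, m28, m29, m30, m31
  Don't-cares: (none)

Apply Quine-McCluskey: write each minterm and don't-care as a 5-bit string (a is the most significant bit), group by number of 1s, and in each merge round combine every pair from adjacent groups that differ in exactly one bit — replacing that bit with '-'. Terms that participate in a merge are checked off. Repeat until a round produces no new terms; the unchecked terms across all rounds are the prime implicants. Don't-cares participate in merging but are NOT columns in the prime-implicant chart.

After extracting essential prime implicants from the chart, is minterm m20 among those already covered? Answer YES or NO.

NO

size-2^0 implicants → 00010(✓)  00011(✓)  00110(✓)  00111(✓)  01001(✓)  01010(✓)  01100(✓)  01101(✓)  01110(✓)  10000(✓)  10001(✓)  10100(✓)  10110(✓)  11000(✓)  11010(✓)  11011(✓)  11100(✓)  11101(✓)  11110(✓)  11111(✓)
size-2^1 implicants → -0110(✓)  -1010(✓)  -1100(✓)  -1101(✓)  -1110(✓)  0-010(✓)  0-110(✓)  00-10(✓)  00-11(✓)  0001-(✓)  0011-(✓)  01-01  01-10(✓)  011-0(✓)  0110-(✓)  1-000(✓)  1-100(✓)  1-110(✓)  10-00(✓)  1000-  101-0(✓)  11-00(✓)  11-10(✓)  11-11(✓)  110-0(✓)  1101-(✓)  111-0(✓)  111-1(✓)  1110-(✓)  1111-(✓)
size-2^2 implicants → --110  -1-10  -11-0  -110-  0--10  00-1-  1--00  1-1-0  11--0  11-1-  111--
Unchecked terms (primes): --110, -1-10, -11-0, -110-, 0--10, 00-1-, 01-01, 1--00, 1-1-0, 1000-, 11--0, 11-1-, 111--
Minterm coverage:
  m2 ⊆ 0--10,00-1-
  m3 ⊆ 00-1- [E]
  m6 ⊆ --110,0--10,00-1-
  m7 ⊆ 00-1- [E]
  m9 ⊆ 01-01 [E]
  m10 ⊆ -1-10,0--10
  m12 ⊆ -11-0,-110-
  m13 ⊆ -110-,01-01
  m14 ⊆ --110,-1-10,-11-0,0--10
  m16 ⊆ 1--00,1000-
  m17 ⊆ 1000- [E]
  m20 ⊆ 1--00,1-1-0
  m22 ⊆ --110,1-1-0
  m24 ⊆ 1--00,11--0
  m26 ⊆ -1-10,11--0,11-1-
  m27 ⊆ 11-1- [E]
  m28 ⊆ -11-0,-110-,1--00,1-1-0,11--0,111--
  m29 ⊆ -110-,111--
  m30 ⊆ --110,-1-10,-11-0,1-1-0,11--0,11-1-,111--
  m31 ⊆ 11-1-,111--
E = {00-1-, 01-01, 1000-, 11-1-}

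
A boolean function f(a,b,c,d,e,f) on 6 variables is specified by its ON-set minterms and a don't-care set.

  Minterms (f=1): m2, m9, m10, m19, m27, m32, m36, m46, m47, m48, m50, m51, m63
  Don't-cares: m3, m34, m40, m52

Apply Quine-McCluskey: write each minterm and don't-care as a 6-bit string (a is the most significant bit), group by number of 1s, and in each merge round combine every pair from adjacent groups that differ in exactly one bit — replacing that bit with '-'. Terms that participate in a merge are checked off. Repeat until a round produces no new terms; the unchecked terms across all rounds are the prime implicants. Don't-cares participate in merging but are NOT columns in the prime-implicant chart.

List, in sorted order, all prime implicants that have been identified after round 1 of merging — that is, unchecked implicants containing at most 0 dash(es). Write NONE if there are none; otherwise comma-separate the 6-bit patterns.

001001

Round 0: 000010✓ 000011✓ 001001 001010✓ 010011✓ 011011✓ 100000✓ 100010✓ 100100✓ 101000✓ 101110✓ 101111✓ 110000✓ 110010✓ 110011✓ 110100✓ 111111✓
Round 1: -00010 -10011 0-0011 00-010 00001- 01-011 1-0000✓ 1-0010✓ 1-0100✓ 1-1111 10-000 100-00✓ 1000-0✓ 10111- 110-00✓ 1100-0✓ 11001-
Round 2: 1-0-00 1-00-0
PIs = {-00010, -10011, 0-0011, 00-010, 00001-, 001001, 01-011, 1-0-00, 1-00-0, 1-1111, 10-000, 10111-, 11001-}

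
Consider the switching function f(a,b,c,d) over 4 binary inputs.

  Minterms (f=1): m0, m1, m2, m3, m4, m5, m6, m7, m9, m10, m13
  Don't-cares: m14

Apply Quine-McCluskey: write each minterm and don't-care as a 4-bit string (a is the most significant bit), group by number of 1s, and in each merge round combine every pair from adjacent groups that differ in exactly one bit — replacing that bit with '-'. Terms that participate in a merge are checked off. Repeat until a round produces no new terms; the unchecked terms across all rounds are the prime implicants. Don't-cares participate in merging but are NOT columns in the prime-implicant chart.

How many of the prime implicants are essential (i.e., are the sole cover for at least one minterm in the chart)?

Round 0: 0000✓ 0001✓ 0010✓ 0011✓ 0100✓ 0101✓ 0110✓ 0111✓ 1001✓ 1010✓ 1101✓ 1110✓
Round 1: -001✓ -010✓ -101✓ -110✓ 0-00✓ 0-01✓ 0-10✓ 0-11✓ 00-0✓ 00-1✓ 000-✓ 001-✓ 01-0✓ 01-1✓ 010-✓ 011-✓ 1-01✓ 1-10✓
Round 2: --01 --10 0--0✓ 0--1✓ 0-0-✓ 0-1-✓ 00--✓ 01--✓
Round 3: 0---
PIs = {--01, --10, 0---}
Coverage chart:
  m0: 0--- ←essential
  m1: --01,0---
  m2: --10,0---
  m3: 0--- ←essential
  m4: 0--- ←essential
  m5: --01,0---
  m6: --10,0---
  m7: 0--- ←essential
  m9: --01 ←essential
  m10: --10 ←essential
  m13: --01 ←essential
Essential: --01, --10, 0---

3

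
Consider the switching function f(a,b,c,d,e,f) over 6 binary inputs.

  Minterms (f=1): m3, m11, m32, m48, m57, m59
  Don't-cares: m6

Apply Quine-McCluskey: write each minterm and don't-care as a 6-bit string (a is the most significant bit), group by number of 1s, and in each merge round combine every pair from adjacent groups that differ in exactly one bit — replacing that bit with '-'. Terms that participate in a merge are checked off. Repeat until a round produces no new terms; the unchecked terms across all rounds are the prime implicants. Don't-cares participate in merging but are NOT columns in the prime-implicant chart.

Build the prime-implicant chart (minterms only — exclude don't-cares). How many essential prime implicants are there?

3

[col 0] 000011*, 000110, 001011*, 100000*, 110000*, 111001*, 111011*
[col 1] 00-011, 1-0000, 1110-1
Prime implicants: 00-011, 000110, 1-0000, 1110-1
PI chart (minterm → PIs covering it):
  3 | 00-011  (sole → essential)
  11 | 00-011  (sole → essential)
  32 | 1-0000  (sole → essential)
  48 | 1-0000  (sole → essential)
  57 | 1110-1  (sole → essential)
  59 | 1110-1  (sole → essential)
Essential prime implicants: 00-011, 1-0000, 1110-1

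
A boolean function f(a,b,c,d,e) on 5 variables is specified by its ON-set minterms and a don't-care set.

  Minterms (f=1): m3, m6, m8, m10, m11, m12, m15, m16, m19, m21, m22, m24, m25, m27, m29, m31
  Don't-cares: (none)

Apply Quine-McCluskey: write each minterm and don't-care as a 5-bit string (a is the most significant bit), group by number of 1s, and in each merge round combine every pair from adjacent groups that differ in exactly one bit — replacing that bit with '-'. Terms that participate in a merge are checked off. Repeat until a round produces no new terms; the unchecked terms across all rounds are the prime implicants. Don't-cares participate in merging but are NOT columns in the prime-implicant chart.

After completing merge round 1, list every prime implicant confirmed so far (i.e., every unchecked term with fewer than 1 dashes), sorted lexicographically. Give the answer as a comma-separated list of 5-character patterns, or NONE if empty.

[col 0] 00011*, 00110*, 01000*, 01010*, 01011*, 01100*, 01111*, 10000*, 10011*, 10101*, 10110*, 11000*, 11001*, 11011*, 11101*, 11111*
[col 1] -0011*, -0110, -1000, -1011*, -1111*, 0-011*, 01-00, 01-11*, 010-0, 0101-, 1-000, 1-011*, 1-101, 11-01*, 11-11*, 110-1*, 1100-, 111-1*
[col 2] --011, -1-11, 11--1
Prime implicants: --011, -0110, -1-11, -1000, 01-00, 010-0, 0101-, 1-000, 1-101, 11--1, 1100-

NONE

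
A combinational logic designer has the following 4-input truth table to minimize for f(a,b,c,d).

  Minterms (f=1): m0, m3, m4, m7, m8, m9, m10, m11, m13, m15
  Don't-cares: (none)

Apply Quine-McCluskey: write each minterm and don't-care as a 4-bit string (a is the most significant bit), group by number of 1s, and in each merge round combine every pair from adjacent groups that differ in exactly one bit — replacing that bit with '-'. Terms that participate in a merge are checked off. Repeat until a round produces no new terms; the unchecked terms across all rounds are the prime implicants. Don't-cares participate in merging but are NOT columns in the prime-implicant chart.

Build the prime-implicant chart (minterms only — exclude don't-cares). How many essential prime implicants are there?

Round 0: 0000✓ 0011✓ 0100✓ 0111✓ 1000✓ 1001✓ 1010✓ 1011✓ 1101✓ 1111✓
Round 1: -000 -011✓ -111✓ 0-00 0-11✓ 1-01✓ 1-11✓ 10-0✓ 10-1✓ 100-✓ 101-✓ 11-1✓
Round 2: --11 1--1 10--
PIs = {--11, -000, 0-00, 1--1, 10--}
Coverage chart:
  m0: -000,0-00
  m3: --11 ←essential
  m4: 0-00 ←essential
  m7: --11 ←essential
  m8: -000,10--
  m9: 1--1,10--
  m10: 10-- ←essential
  m11: --11,1--1,10--
  m13: 1--1 ←essential
  m15: --11,1--1
Essential: --11, 0-00, 1--1, 10--

4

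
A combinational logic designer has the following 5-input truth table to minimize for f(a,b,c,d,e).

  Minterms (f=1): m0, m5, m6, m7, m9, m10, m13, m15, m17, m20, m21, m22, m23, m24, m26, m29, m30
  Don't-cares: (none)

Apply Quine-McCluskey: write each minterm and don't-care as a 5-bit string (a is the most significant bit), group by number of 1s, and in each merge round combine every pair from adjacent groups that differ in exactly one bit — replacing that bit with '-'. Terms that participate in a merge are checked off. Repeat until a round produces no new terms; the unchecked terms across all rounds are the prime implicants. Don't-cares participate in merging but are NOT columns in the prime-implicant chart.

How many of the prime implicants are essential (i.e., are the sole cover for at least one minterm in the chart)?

[col 0] 00000, 00101*, 00110*, 00111*, 01001*, 01010*, 01101*, 01111*, 10001*, 10100*, 10101*, 10110*, 10111*, 11000*, 11010*, 11101*, 11110*
[col 1] -0101*, -0110*, -0111*, -1010, -1101*, 0-101*, 0-111*, 001-1*, 0011-*, 01-01, 011-1*, 1-101*, 1-110, 10-01, 101-0*, 101-1*, 1010-*, 1011-*, 11-10, 110-0
[col 2] --101, -01-1, -011-, 0-1-1, 101--
Prime implicants: --101, -01-1, -011-, -1010, 0-1-1, 00000, 01-01, 1-110, 10-01, 101--, 11-10, 110-0
PI chart (minterm → PIs covering it):
  0 | 00000  (sole → essential)
  5 | --101,-01-1,0-1-1
  6 | -011-  (sole → essential)
  7 | -01-1,-011-,0-1-1
  9 | 01-01  (sole → essential)
  10 | -1010  (sole → essential)
  13 | --101,0-1-1,01-01
  15 | 0-1-1  (sole → essential)
  17 | 10-01  (sole → essential)
  20 | 101--  (sole → essential)
  21 | --101,-01-1,10-01,101--
  22 | -011-,1-110,101--
  23 | -01-1,-011-,101--
  24 | 110-0  (sole → essential)
  26 | -1010,11-10,110-0
  29 | --101  (sole → essential)
  30 | 1-110,11-10
Essential prime implicants: --101, -011-, -1010, 0-1-1, 00000, 01-01, 10-01, 101--, 110-0

9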